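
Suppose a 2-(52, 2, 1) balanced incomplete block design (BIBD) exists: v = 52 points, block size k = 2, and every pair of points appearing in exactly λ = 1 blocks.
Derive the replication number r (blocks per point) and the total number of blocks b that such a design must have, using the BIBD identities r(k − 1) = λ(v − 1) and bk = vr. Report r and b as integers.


Any 2-(v, k, λ) BIBD satisfies two necessary conditions:
  (i)  Each point sits in r blocks, and counting incidences through any fixed point gives r(k − 1) = λ(v − 1), so r = λ(v − 1)/(k − 1).
  (ii) Total incidences bk = vr, so b = vr/k.
Step 1: r = λ(v − 1)/(k − 1) = 1·(52 − 1)/(2 − 1) = 1·51/1 = 51/1 = 51.
Step 2: b = vr/k = 52·51/2 = 2652/2 = 1326.
Check integrality: r = 51 ∈ Z ✓, b = 1326 ∈ Z ✓.
(These identities are necessary conditions: they determine r and b for any design with these parameters, but do not by themselves prove that one exists.)

r = 51, b = 1326.


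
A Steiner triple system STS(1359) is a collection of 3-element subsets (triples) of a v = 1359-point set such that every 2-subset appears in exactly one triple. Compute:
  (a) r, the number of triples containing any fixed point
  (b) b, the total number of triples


An STS(v) is a 2-(v, 3, 1) BIBD: block size k = 3, λ = 1.
Replication: r(k − 1) = λ(v − 1) ⇒ r·2 = 1359 − 1 = 1358 ⇒ r = 679.
Block count: bk = vr ⇒ b·3 = 1359·679 = 922761 ⇒ b = 307587.
(Check via b = v(v − 1)/6 = 1359·1358/6 = 1845522/6 = 307587.)

r = 679, b = 307587.


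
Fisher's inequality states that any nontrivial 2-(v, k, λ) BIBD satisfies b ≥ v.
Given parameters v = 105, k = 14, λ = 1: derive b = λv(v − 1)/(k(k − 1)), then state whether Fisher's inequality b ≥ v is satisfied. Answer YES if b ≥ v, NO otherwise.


r = λ(v − 1)/(k − 1) = 1·104/13 = 8.
b = vr/k = 105·8/14 = 60.
Fisher's inequality: b ≥ v ⇔ 60 ≥ 105? NO.

NO


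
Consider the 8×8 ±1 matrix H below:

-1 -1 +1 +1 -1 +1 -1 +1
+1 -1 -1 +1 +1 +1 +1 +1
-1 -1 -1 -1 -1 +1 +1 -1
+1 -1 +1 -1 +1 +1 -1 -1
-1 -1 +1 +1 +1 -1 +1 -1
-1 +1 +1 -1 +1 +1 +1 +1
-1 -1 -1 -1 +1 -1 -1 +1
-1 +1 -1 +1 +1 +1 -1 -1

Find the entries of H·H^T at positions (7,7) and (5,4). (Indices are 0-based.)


Row 4 of H: [-1, -1, 1, 1, 1, -1, 1, -1].
Row 5 of H: [-1, 1, 1, -1, 1, 1, 1, 1].
Row 7 of H: [-1, 1, -1, 1, 1, 1, -1, -1].
(H·H^T)[7][7] = Σ_j H[7][j]·H[7][j] = (-1)² + (1)² + (-1)² + (1)² + (1)² + (1)² + (-1)² + (-1)² = 1 + 1 + 1 + 1 + 1 + 1 + 1 + 1 = 8.
(H·H^T)[5][4] = Σ_j H[5][j]·H[4][j] = (-1)·(-1) + (1)·(-1) + (1)·(1) + (-1)·(1) + (1)·(1) + (1)·(-1) + (1)·(1) + (1)·(-1) = 1 + -1 + 1 + -1 + 1 + -1 + 1 + -1 = 0.
So rows 5 and 4 are orthogonal; the diagonal entry equals n = 8.

(7,7) entry = 8; (5,4) entry = 0.


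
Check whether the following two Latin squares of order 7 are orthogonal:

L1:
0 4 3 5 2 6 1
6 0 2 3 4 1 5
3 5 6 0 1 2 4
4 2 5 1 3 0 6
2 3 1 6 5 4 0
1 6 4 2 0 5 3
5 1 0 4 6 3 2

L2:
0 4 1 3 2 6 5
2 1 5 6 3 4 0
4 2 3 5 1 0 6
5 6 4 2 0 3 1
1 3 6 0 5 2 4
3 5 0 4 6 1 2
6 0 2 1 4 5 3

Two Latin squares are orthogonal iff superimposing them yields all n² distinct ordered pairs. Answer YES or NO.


Form the n² = 49 superimposed pairs (L1[i][j], L2[i][j]), row by row (rows and columns indexed from 0):
row 0: (0,0) (4,4) (3,1) (5,3) (2,2) (6,6) (1,5)
row 1: (6,2) (0,1) (2,5) (3,6) (4,3) (1,4) (5,0)
row 2: (3,4) (5,2) (6,3) (0,5) (1,1) (2,0) (4,6)
row 3: (4,5) (2,6) (5,4) (1,2) (3,0) (0,3) (6,1)
row 4: (2,1) (3,3) (1,6) (6,0) (5,5) (4,2) (0,4)
row 5: (1,3) (6,5) (4,0) (2,4) (0,6) (5,1) (3,2)
row 6: (5,6) (1,0) (0,2) (4,1) (6,4) (3,5) (2,3)
Orthogonality requires all 49 pairs distinct.
Check by first coordinate: for each symbol s of L1, list the L2 entries in the n cells where L1 = s; they must all differ.
  L1 = 0: L2 entries (in reading order) 0, 1, 5, 3, 4, 6, 2 — all 7 distinct ✓
  L1 = 1: L2 entries (in reading order) 5, 4, 1, 2, 6, 3, 0 — all 7 distinct ✓
  L1 = 2: L2 entries (in reading order) 2, 5, 0, 6, 1, 4, 3 — all 7 distinct ✓
  L1 = 3: L2 entries (in reading order) 1, 6, 4, 0, 3, 2, 5 — all 7 distinct ✓
  L1 = 4: L2 entries (in reading order) 4, 3, 6, 5, 2, 0, 1 — all 7 distinct ✓
  L1 = 5: L2 entries (in reading order) 3, 0, 2, 4, 5, 1, 6 — all 7 distinct ✓
  L1 = 6: L2 entries (in reading order) 6, 2, 3, 1, 0, 5, 4 — all 7 distinct ✓
Every symbol of L1 meets every symbol of L2 exactly once, so all 49 pairs are distinct (49 of 49).
Conclusion: YES.

YES


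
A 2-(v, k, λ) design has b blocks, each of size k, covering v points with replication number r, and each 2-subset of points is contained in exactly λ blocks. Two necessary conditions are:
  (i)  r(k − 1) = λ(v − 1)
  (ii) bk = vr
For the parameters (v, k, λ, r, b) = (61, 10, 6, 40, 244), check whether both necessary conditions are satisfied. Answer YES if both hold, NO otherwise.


Condition (i): r(k − 1) = 40·9 = 360; λ(v − 1) = 6·60 = 360. Match? YES.
Condition (ii): bk = 244·10 = 2440; vr = 61·40 = 2440. Match? YES.
Both conditions hold? YES.

YES


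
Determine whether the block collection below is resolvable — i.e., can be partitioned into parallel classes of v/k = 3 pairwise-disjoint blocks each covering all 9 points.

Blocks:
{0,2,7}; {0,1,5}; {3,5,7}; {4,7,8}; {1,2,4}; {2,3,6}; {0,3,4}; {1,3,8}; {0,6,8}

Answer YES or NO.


v = 9, block size k = 3, number of blocks = 9.
For resolvability, blocks must partition into parallel classes of size v/k = 3.
Total blocks must therefore be a multiple of 3: 9 = 3·3 + 0 ⇒ divisible ✓.
Consider block {0,2,7}. The only other block(s) in the collection disjoint from it are {1,3,8} — just 1 block(s). Any parallel class containing {0,2,7} would need 2 other blocks each disjoint from it, so no parallel class of size 3 can contain {0,2,7}.
Since every block must belong to some parallel class in a resolution, the collection cannot be partitioned into parallel classes.
Resolvable? NO.

NO


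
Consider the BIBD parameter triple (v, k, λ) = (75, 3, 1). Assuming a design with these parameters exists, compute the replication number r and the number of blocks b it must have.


Any 2-(v, k, λ) BIBD satisfies two necessary conditions:
  (i)  Each point sits in r blocks, and counting incidences through any fixed point gives r(k − 1) = λ(v − 1), so r = λ(v − 1)/(k − 1).
  (ii) Total incidences bk = vr, so b = vr/k.
Step 1: r = λ(v − 1)/(k − 1) = 1·(75 − 1)/(3 − 1) = 1·74/2 = 74/2 = 37.
Step 2: b = vr/k = 75·37/3 = 2775/3 = 925.
Check integrality: r = 37 ∈ Z ✓, b = 925 ∈ Z ✓.
(These identities are necessary conditions: they determine r and b for any design with these parameters, but do not by themselves prove that one exists.)

r = 37, b = 925.


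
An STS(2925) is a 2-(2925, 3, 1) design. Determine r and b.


An STS(v) is a 2-(v, 3, 1) BIBD: block size k = 3, λ = 1.
Replication: r(k − 1) = λ(v − 1) ⇒ r·2 = 2925 − 1 = 2924 ⇒ r = 1462.
Block count: b = v(v − 1)/6 = 2925·2924/6 = 8552700/6 = 1425450.

r = 1462, b = 1425450.


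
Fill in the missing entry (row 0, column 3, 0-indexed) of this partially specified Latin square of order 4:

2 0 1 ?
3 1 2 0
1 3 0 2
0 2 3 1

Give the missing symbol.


Row 0 contains symbols [0, 1, 2] — missing [3].
Column 3 contains symbols [0, 1, 2] — missing [3].
The missing symbol must appear in both missing sets; intersection = [3].
Therefore the hidden value is 3.

Missing value = 3.


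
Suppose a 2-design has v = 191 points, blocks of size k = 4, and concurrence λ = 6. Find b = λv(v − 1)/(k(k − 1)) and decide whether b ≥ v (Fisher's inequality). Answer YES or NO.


b = λv(v − 1)/(k(k − 1)) = 6·191·190/(4·3) = 217740/12 = 18145.
Compare with v = 191: b ≥ v, so Fisher's inequality holds.

YES


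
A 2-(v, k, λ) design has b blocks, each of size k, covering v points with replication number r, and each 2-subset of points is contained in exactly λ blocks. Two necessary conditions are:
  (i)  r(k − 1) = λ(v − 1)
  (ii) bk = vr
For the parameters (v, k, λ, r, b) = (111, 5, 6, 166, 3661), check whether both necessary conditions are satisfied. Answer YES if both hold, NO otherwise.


Condition (i): r(k − 1) = 166·4 = 664; λ(v − 1) = 6·110 = 660. Match? NO.
Condition (ii): bk = 3661·5 = 18305; vr = 111·166 = 18426. Match? NO.
Both conditions hold? NO.

NO


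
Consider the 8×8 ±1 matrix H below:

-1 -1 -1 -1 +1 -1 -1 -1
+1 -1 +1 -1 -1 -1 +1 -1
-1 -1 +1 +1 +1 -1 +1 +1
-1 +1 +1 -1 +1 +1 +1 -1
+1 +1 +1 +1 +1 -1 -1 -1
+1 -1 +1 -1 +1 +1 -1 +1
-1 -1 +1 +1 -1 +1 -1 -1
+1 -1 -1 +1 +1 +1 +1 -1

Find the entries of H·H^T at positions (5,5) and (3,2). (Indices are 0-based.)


Row 2 of H: [-1, -1, 1, 1, 1, -1, 1, 1].
Row 3 of H: [-1, 1, 1, -1, 1, 1, 1, -1].
Row 5 of H: [1, -1, 1, -1, 1, 1, -1, 1].
(H·H^T)[5][5] = Σ_j H[5][j]·H[5][j] = (1)² + (-1)² + (1)² + (-1)² + (1)² + (1)² + (-1)² + (1)² = 1 + 1 + 1 + 1 + 1 + 1 + 1 + 1 = 8.
(H·H^T)[3][2] = Σ_j H[3][j]·H[2][j] = (-1)·(-1) + (1)·(-1) + (1)·(1) + (-1)·(1) + (1)·(1) + (1)·(-1) + (1)·(1) + (-1)·(1) = 1 + -1 + 1 + -1 + 1 + -1 + 1 + -1 = 0.
So rows 3 and 2 are orthogonal; the diagonal entry equals n = 8.

(5,5) entry = 8; (3,2) entry = 0.


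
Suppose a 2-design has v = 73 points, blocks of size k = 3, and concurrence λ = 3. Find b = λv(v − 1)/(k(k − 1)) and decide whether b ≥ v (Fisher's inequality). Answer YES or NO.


b = λv(v − 1)/(k(k − 1)) = 3·73·72/(3·2) = 15768/6 = 2628.
Compare with v = 73: b ≥ v, so Fisher's inequality holds.

YES


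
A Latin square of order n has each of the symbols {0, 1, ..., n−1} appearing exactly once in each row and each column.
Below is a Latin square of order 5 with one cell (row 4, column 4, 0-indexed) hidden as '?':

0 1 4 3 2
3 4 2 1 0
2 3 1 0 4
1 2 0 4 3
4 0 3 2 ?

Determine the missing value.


Row 4 contains symbols [0, 2, 3, 4] — missing [1].
Column 4 contains symbols [0, 2, 3, 4] — missing [1].
The missing symbol must appear in both missing sets; intersection = [1].
Therefore the hidden value is 1.

Missing value = 1.


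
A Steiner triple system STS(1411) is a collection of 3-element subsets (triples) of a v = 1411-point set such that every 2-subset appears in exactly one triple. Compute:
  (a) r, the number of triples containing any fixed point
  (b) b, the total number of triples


An STS(v) is a 2-(v, 3, 1) BIBD: block size k = 3, λ = 1.
Replication: r(k − 1) = λ(v − 1) ⇒ r·2 = 1411 − 1 = 1410 ⇒ r = 705.
Block count: b = v(v − 1)/6 = 1411·1410/6 = 1989510/6 = 331585.
(Check via bk = vr: 331585·3 = 994755 = 1411·705 = 994755 ✓.)

r = 705, b = 331585.


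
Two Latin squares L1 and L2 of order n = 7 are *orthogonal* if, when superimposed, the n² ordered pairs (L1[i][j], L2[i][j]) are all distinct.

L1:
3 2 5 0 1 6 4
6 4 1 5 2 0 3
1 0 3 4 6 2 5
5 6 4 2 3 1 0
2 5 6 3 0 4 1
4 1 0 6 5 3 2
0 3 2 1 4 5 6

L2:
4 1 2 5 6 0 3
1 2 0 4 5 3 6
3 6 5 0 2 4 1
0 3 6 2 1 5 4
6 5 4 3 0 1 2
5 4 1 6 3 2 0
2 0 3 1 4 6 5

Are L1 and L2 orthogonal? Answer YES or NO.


Form the n² = 49 superimposed pairs (L1[i][j], L2[i][j]), row by row (rows and columns indexed from 0):
row 0: (3,4) (2,1) (5,2) (0,5) (1,6) (6,0) (4,3)
row 1: (6,1) (4,2) (1,0) (5,4) (2,5) (0,3) (3,6)
row 2: (1,3) (0,6) (3,5) (4,0) (6,2) (2,4) (5,1)
row 3: (5,0) (6,3) (4,6) (2,2) (3,1) (1,5) (0,4)
row 4: (2,6) (5,5) (6,4) (3,3) (0,0) (4,1) (1,2)
row 5: (4,5) (1,4) (0,1) (6,6) (5,3) (3,2) (2,0)
row 6: (0,2) (3,0) (2,3) (1,1) (4,4) (5,6) (6,5)
Orthogonality requires all 49 pairs distinct.
Check by first coordinate: for each symbol s of L1, list the L2 entries in the n cells where L1 = s; they must all differ.
  L1 = 0: L2 entries (in reading order) 5, 3, 6, 4, 0, 1, 2 — all 7 distinct ✓
  L1 = 1: L2 entries (in reading order) 6, 0, 3, 5, 2, 4, 1 — all 7 distinct ✓
  L1 = 2: L2 entries (in reading order) 1, 5, 4, 2, 6, 0, 3 — all 7 distinct ✓
  L1 = 3: L2 entries (in reading order) 4, 6, 5, 1, 3, 2, 0 — all 7 distinct ✓
  L1 = 4: L2 entries (in reading order) 3, 2, 0, 6, 1, 5, 4 — all 7 distinct ✓
  L1 = 5: L2 entries (in reading order) 2, 4, 1, 0, 5, 3, 6 — all 7 distinct ✓
  L1 = 6: L2 entries (in reading order) 0, 1, 2, 3, 4, 6, 5 — all 7 distinct ✓
Every symbol of L1 meets every symbol of L2 exactly once, so all 49 pairs are distinct (49 of 49).
Conclusion: YES.

YES


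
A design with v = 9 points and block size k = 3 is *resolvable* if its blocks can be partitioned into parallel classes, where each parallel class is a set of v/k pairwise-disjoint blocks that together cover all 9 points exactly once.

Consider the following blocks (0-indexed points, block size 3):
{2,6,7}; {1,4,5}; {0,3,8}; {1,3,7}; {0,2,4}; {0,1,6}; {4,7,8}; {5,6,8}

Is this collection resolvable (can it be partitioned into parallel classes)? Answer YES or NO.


v = 9, block size k = 3, number of blocks = 8.
For resolvability, blocks must partition into parallel classes of size v/k = 3.
Total blocks must therefore be a multiple of 3: 8 = 3·2 + 2 ⇒ not divisible ✗.
Resolvable? NO.

NO


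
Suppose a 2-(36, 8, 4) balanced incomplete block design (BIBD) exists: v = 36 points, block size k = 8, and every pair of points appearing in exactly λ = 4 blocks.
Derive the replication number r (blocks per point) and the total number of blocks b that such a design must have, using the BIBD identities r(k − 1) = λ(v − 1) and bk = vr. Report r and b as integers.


Any 2-(v, k, λ) BIBD satisfies two necessary conditions:
  (i)  Each point sits in r blocks, and counting incidences through any fixed point gives r(k − 1) = λ(v − 1), so r = λ(v − 1)/(k − 1).
  (ii) Total incidences bk = vr, so b = vr/k.
Step 1: r = λ(v − 1)/(k − 1) = 4·(36 − 1)/(8 − 1) = 4·35/7 = 140/7 = 20.
Step 2: b = vr/k = 36·20/8 = 720/8 = 90.
Check integrality: r = 20 ∈ Z ✓, b = 90 ∈ Z ✓.
(These identities are necessary conditions: they determine r and b for any design with these parameters, but do not by themselves prove that one exists.)

r = 20, b = 90.


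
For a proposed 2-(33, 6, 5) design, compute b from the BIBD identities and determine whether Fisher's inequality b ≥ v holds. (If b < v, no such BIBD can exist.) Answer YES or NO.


r = λ(v − 1)/(k − 1) = 5·32/5 = 32.
b = vr/k = 33·32/6 = 176.
Fisher's inequality: b ≥ v ⇔ 176 ≥ 33? YES.

YES


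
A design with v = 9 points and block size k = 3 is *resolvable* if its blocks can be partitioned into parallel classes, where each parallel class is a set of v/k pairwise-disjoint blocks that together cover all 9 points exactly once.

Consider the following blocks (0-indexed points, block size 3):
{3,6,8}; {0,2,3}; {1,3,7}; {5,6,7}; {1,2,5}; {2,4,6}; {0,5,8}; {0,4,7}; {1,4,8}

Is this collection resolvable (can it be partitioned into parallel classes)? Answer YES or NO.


v = 9, block size k = 3, number of blocks = 9.
For resolvability, blocks must partition into parallel classes of size v/k = 3.
Total blocks must therefore be a multiple of 3: 9 = 3·3 + 0 ⇒ divisible ✓.
Greedy packing gives 3 candidate class(es). Each should be a full parallel class (size 3, covers all 9 points).
  Class 1 (3 blocks): {3,6,8}; {1,2,5}; {0,4,7}. Points covered: [0, 1, 2, 3, 4, 5, 6, 7, 8].
  Class 2 (3 blocks): {0,2,3}; {5,6,7}; {1,4,8}. Points covered: [0, 1, 2, 3, 4, 5, 6, 7, 8].
  Class 3 (3 blocks): {1,3,7}; {2,4,6}; {0,5,8}. Points covered: [0, 1, 2, 3, 4, 5, 6, 7, 8].
All classes full (size 3)? YES. All classes cover every point? YES.
Resolvable? YES.

YES


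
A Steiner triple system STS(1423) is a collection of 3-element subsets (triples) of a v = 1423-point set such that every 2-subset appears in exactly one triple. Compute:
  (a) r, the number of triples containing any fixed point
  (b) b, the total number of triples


An STS(v) is a 2-(v, 3, 1) BIBD: block size k = 3, λ = 1.
Replication: r(k − 1) = λ(v − 1) ⇒ r·2 = 1423 − 1 = 1422 ⇒ r = 711.
Block count: bk = vr ⇒ b·3 = 1423·711 = 1011753 ⇒ b = 337251.

r = 711, b = 337251.


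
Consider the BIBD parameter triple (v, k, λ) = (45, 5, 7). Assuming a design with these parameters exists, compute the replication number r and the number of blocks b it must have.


Any 2-(v, k, λ) BIBD satisfies two necessary conditions:
  (i)  Each point sits in r blocks, and counting incidences through any fixed point gives r(k − 1) = λ(v − 1), so r = λ(v − 1)/(k − 1).
  (ii) Total incidences bk = vr, so b = vr/k.
Step 1: r = λ(v − 1)/(k − 1) = 7·(45 − 1)/(5 − 1) = 7·44/4 = 308/4 = 77.
Step 2: b = vr/k = 45·77/5 = 3465/5 = 693.
Check integrality: r = 77 ∈ Z ✓, b = 693 ∈ Z ✓.
(These identities are necessary conditions: they determine r and b for any design with these parameters, but do not by themselves prove that one exists.)

r = 77, b = 693.


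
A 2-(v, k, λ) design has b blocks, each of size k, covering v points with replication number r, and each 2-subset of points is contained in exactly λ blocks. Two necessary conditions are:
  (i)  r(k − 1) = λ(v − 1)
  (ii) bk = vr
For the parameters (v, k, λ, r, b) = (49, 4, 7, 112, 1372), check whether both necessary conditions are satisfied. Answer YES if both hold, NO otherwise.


Condition (i): r(k − 1) = 112·3 = 336; λ(v − 1) = 7·48 = 336. Match? YES.
Condition (ii): bk = 1372·4 = 5488; vr = 49·112 = 5488. Match? YES.
Both conditions hold? YES.

YES


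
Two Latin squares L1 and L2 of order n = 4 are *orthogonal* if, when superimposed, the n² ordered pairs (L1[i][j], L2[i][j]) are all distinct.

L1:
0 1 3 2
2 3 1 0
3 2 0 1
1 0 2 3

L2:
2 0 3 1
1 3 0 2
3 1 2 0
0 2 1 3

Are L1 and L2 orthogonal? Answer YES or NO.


Form the n² = 16 superimposed pairs (L1[i][j], L2[i][j]), row by row (rows and columns indexed from 0):
row 0: (0,2) (1,0) (3,3) (2,1)
row 1: (2,1) (3,3) (1,0) (0,2)
row 2: (3,3) (2,1) (0,2) (1,0)
row 3: (1,0) (0,2) (2,1) (3,3)
Orthogonality requires all 16 pairs distinct.
But the pair (2,1) repeats: cell (0,3) has L1 = 2, L2 = 1, and cell (1,0) has L1 = 2, L2 = 1.
A repeated pair means some other pair never occurs (only 4 distinct pairs out of 16), so the squares are not orthogonal.
Conclusion: NO.

NO


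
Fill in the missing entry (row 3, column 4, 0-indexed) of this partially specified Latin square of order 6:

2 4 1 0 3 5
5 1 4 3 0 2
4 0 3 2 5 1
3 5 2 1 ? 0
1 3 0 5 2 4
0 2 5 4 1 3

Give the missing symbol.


Row 3 contains symbols [0, 1, 2, 3, 5] — missing [4].
Column 4 contains symbols [0, 1, 2, 3, 5] — missing [4].
The missing symbol must appear in both missing sets; intersection = [4].
Therefore the hidden value is 4.

Missing value = 4.


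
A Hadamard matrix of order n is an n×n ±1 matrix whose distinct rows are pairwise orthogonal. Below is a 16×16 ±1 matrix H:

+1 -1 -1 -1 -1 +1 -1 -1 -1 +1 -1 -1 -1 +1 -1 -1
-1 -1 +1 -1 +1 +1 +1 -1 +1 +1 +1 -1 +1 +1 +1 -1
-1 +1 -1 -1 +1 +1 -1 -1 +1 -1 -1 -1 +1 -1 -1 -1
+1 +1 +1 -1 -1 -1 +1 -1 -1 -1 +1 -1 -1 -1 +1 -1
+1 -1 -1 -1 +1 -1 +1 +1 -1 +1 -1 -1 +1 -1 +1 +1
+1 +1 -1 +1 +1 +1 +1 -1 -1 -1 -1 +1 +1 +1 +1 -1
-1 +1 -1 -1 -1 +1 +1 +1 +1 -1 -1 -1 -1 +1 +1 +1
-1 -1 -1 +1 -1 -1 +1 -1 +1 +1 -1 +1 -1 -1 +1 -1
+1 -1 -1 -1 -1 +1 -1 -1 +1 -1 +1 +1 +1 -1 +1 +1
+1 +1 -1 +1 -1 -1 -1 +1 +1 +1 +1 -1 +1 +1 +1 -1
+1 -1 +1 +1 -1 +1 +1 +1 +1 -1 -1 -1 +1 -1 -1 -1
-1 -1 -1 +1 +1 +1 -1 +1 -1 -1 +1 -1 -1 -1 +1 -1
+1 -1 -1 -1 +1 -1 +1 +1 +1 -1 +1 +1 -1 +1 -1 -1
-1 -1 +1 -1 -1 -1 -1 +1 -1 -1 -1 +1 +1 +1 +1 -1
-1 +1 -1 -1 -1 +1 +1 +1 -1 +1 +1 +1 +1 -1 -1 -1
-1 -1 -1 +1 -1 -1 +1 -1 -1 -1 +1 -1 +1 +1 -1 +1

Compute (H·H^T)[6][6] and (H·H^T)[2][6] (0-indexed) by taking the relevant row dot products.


Row 2 of H: [-1, 1, -1, -1, 1, 1, -1, -1, 1, -1, -1, -1, 1, -1, -1, -1].
Row 6 of H: [-1, 1, -1, -1, -1, 1, 1, 1, 1, -1, -1, -1, -1, 1, 1, 1].
(H·H^T)[6][6] = Σ_j H[6][j]·H[6][j] = (-1)² + (1)² + (-1)² + (-1)² + (-1)² + (1)² + (1)² + (1)² + (1)² + (-1)² + (-1)² + (-1)² + (-1)² + (1)² + (1)² + (1)² = 1 + 1 + 1 + 1 + 1 + 1 + 1 + 1 + 1 + 1 + 1 + 1 + 1 + 1 + 1 + 1 = 16.
(H·H^T)[2][6] = Σ_j H[2][j]·H[6][j] = (-1)·(-1) + (1)·(1) + (-1)·(-1) + (-1)·(-1) + (1)·(-1) + (1)·(1) + (-1)·(1) + (-1)·(1) + (1)·(1) + (-1)·(-1) + (-1)·(-1) + (-1)·(-1) + (1)·(-1) + (-1)·(1) + (-1)·(1) + (-1)·(1) = 1 + 1 + 1 + 1 + -1 + 1 + -1 + -1 + 1 + 1 + 1 + 1 + -1 + -1 + -1 + -1 = 2.
Rows 2 and 6 are not orthogonal (dot product = 2 ≠ 0), so H is not a Hadamard matrix.

(6,6) entry = 16; (2,6) entry = 2.


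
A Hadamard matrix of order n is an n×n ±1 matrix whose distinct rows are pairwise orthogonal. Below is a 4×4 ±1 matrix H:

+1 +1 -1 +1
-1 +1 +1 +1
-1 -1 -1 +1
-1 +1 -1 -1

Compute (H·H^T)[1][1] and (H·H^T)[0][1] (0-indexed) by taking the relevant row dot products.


Row 0 of H: [1, 1, -1, 1].
Row 1 of H: [-1, 1, 1, 1].
(H·H^T)[1][1] = Σ_j H[1][j]·H[1][j] = (-1)² + (1)² + (1)² + (1)² = 1 + 1 + 1 + 1 = 4.
(H·H^T)[0][1] = Σ_j H[0][j]·H[1][j] = (1)·(-1) + (1)·(1) + (-1)·(1) + (1)·(1) = -1 + 1 + -1 + 1 = 0.
So rows 0 and 1 are orthogonal; the diagonal entry equals n = 4.

(1,1) entry = 4; (0,1) entry = 0.


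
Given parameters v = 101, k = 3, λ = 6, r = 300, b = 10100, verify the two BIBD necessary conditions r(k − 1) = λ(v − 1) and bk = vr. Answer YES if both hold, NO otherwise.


Condition (i): r(k − 1) = 300·2 = 600; λ(v − 1) = 6·100 = 600. Match? YES.
Condition (ii): bk = 10100·3 = 30300; vr = 101·300 = 30300. Match? YES.
Both conditions hold? YES.

YES


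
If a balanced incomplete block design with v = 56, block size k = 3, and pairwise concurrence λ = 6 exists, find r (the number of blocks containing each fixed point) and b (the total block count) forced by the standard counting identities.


Any 2-(v, k, λ) BIBD satisfies two necessary conditions:
  (i)  Each point sits in r blocks, and counting incidences through any fixed point gives r(k − 1) = λ(v − 1), so r = λ(v − 1)/(k − 1).
  (ii) Total incidences bk = vr, so b = vr/k.
Step 1: r = λ(v − 1)/(k − 1) = 6·(56 − 1)/(3 − 1) = 6·55/2 = 330/2 = 165.
Step 2: b = vr/k = 56·165/3 = 9240/3 = 3080.
Check integrality: r = 165 ∈ Z ✓, b = 3080 ∈ Z ✓.
(These identities are necessary conditions: they determine r and b for any design with these parameters, but do not by themselves prove that one exists.)

r = 165, b = 3080.


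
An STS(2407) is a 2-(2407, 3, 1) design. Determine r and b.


An STS(v) is a 2-(v, 3, 1) BIBD: block size k = 3, λ = 1.
Replication: r(k − 1) = λ(v − 1) ⇒ r·2 = 2407 − 1 = 2406 ⇒ r = 1203.
Block count: bk = vr ⇒ b·3 = 2407·1203 = 2895621 ⇒ b = 965207.

r = 1203, b = 965207.


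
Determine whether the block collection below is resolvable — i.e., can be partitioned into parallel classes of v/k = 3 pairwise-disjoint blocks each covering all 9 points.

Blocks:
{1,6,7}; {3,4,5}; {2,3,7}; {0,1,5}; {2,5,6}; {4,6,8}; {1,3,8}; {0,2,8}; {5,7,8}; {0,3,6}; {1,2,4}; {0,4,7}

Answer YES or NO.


v = 9, block size k = 3, number of blocks = 12.
For resolvability, blocks must partition into parallel classes of size v/k = 3.
Total blocks must therefore be a multiple of 3: 12 = 3·4 + 0 ⇒ divisible ✓.
Greedy packing gives 4 candidate class(es). Each should be a full parallel class (size 3, covers all 9 points).
  Class 1 (3 blocks): {1,6,7}; {3,4,5}; {0,2,8}. Points covered: [0, 1, 2, 3, 4, 5, 6, 7, 8].
  Class 2 (3 blocks): {2,3,7}; {0,1,5}; {4,6,8}. Points covered: [0, 1, 2, 3, 4, 5, 6, 7, 8].
  Class 3 (3 blocks): {2,5,6}; {1,3,8}; {0,4,7}. Points covered: [0, 1, 2, 3, 4, 5, 6, 7, 8].
  Class 4 (3 blocks): {5,7,8}; {0,3,6}; {1,2,4}. Points covered: [0, 1, 2, 3, 4, 5, 6, 7, 8].
All classes full (size 3)? YES. All classes cover every point? YES.
Resolvable? YES.

YES


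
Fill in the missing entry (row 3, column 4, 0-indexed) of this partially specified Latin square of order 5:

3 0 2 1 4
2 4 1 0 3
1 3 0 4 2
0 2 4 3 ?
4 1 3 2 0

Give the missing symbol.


Row 3 contains symbols [0, 2, 3, 4] — missing [1].
Column 4 contains symbols [0, 2, 3, 4] — missing [1].
The missing symbol must appear in both missing sets; intersection = [1].
Therefore the hidden value is 1.

Missing value = 1.


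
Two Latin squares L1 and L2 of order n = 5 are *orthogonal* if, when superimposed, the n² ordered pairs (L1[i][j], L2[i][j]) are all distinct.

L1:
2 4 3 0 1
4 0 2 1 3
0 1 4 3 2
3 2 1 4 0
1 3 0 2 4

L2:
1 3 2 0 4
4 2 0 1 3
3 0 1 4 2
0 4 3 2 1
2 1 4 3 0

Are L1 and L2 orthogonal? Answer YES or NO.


Form the n² = 25 superimposed pairs (L1[i][j], L2[i][j]), row by row (rows and columns indexed from 0):
row 0: (2,1) (4,3) (3,2) (0,0) (1,4)
row 1: (4,4) (0,2) (2,0) (1,1) (3,3)
row 2: (0,3) (1,0) (4,1) (3,4) (2,2)
row 3: (3,0) (2,4) (1,3) (4,2) (0,1)
row 4: (1,2) (3,1) (0,4) (2,3) (4,0)
Orthogonality requires all 25 pairs distinct.
Check by first coordinate: for each symbol s of L1, list the L2 entries in the n cells where L1 = s; they must all differ.
  L1 = 0: L2 entries (in reading order) 0, 2, 3, 1, 4 — all 5 distinct ✓
  L1 = 1: L2 entries (in reading order) 4, 1, 0, 3, 2 — all 5 distinct ✓
  L1 = 2: L2 entries (in reading order) 1, 0, 2, 4, 3 — all 5 distinct ✓
  L1 = 3: L2 entries (in reading order) 2, 3, 4, 0, 1 — all 5 distinct ✓
  L1 = 4: L2 entries (in reading order) 3, 4, 1, 2, 0 — all 5 distinct ✓
Every symbol of L1 meets every symbol of L2 exactly once, so all 25 pairs are distinct (25 of 25).
Conclusion: YES.

YES


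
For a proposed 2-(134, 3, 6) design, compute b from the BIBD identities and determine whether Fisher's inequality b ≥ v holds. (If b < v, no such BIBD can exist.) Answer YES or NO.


r = λ(v − 1)/(k − 1) = 6·133/2 = 399.
b = vr/k = 134·399/3 = 17822.
Fisher's inequality: b ≥ v ⇔ 17822 ≥ 134? YES.

YES


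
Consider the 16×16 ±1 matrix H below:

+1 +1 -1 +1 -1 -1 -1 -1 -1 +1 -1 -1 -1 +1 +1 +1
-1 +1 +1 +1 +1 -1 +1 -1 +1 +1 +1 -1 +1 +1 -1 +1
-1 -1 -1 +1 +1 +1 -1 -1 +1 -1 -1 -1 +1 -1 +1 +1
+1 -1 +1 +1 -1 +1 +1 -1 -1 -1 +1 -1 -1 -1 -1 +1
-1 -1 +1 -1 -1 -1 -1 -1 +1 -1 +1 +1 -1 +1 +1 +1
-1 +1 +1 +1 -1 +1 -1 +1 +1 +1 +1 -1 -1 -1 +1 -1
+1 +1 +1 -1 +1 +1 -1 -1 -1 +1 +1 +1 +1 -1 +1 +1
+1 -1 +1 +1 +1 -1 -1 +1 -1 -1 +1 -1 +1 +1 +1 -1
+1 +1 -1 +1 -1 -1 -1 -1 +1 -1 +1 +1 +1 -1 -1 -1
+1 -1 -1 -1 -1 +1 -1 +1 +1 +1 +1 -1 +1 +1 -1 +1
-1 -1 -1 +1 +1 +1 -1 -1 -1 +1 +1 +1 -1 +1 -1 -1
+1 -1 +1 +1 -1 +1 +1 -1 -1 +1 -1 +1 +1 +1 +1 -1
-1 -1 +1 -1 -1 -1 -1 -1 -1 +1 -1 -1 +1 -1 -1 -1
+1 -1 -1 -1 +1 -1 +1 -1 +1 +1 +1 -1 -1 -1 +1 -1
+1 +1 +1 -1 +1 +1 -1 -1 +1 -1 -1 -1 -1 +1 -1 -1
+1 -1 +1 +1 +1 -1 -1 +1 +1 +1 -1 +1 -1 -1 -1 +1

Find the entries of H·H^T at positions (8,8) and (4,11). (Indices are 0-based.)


Row 4 of H: [-1, -1, 1, -1, -1, -1, -1, -1, 1, -1, 1, 1, -1, 1, 1, 1].
Row 8 of H: [1, 1, -1, 1, -1, -1, -1, -1, 1, -1, 1, 1, 1, -1, -1, -1].
Row 11 of H: [1, -1, 1, 1, -1, 1, 1, -1, -1, 1, -1, 1, 1, 1, 1, -1].
(H·H^T)[8][8] = Σ_j H[8][j]·H[8][j] = (1)² + (1)² + (-1)² + (1)² + (-1)² + (-1)² + (-1)² + (-1)² + (1)² + (-1)² + (1)² + (1)² + (1)² + (-1)² + (-1)² + (-1)² = 1 + 1 + 1 + 1 + 1 + 1 + 1 + 1 + 1 + 1 + 1 + 1 + 1 + 1 + 1 + 1 = 16.
(H·H^T)[4][11] = Σ_j H[4][j]·H[11][j] = (-1)·(1) + (-1)·(-1) + (1)·(1) + (-1)·(1) + (-1)·(-1) + (-1)·(1) + (-1)·(1) + (-1)·(-1) + (1)·(-1) + (-1)·(1) + (1)·(-1) + (1)·(1) + (-1)·(1) + (1)·(1) + (1)·(1) + (1)·(-1) = -1 + 1 + 1 + -1 + 1 + -1 + -1 + 1 + -1 + -1 + -1 + 1 + -1 + 1 + 1 + -1 = -2.
Rows 4 and 11 are not orthogonal (dot product = -2 ≠ 0), so H is not a Hadamard matrix.

(8,8) entry = 16; (4,11) entry = -2.


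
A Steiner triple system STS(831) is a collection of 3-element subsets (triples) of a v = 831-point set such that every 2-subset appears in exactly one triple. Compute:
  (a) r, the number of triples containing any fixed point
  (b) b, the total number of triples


An STS(v) is a 2-(v, 3, 1) BIBD: block size k = 3, λ = 1.
Replication: r(k − 1) = λ(v − 1) ⇒ r·2 = 831 − 1 = 830 ⇒ r = 415.
Block count: bk = vr ⇒ b·3 = 831·415 = 344865 ⇒ b = 114955.

r = 415, b = 114955.


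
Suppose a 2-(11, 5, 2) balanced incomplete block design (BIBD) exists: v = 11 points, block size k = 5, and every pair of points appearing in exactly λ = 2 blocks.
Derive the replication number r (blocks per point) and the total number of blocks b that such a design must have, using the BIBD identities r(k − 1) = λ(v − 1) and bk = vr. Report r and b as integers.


Any 2-(v, k, λ) BIBD satisfies two necessary conditions:
  (i)  Each point sits in r blocks, and counting incidences through any fixed point gives r(k − 1) = λ(v − 1), so r = λ(v − 1)/(k − 1).
  (ii) Total incidences bk = vr, so b = vr/k.
Step 1: r = λ(v − 1)/(k − 1) = 2·(11 − 1)/(5 − 1) = 2·10/4 = 20/4 = 5.
Step 2: b = vr/k = 11·5/5 = 55/5 = 11.
Check integrality: r = 5 ∈ Z ✓, b = 11 ∈ Z ✓.
(These identities are necessary conditions: they determine r and b for any design with these parameters, but do not by themselves prove that one exists.)

r = 5, b = 11.


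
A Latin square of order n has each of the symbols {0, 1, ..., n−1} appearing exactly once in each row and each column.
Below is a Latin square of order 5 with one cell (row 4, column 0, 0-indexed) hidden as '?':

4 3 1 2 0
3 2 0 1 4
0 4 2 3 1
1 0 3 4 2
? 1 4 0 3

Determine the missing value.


Row 4 contains symbols [0, 1, 3, 4] — missing [2].
Column 0 contains symbols [0, 1, 3, 4] — missing [2].
The missing symbol must appear in both missing sets; intersection = [2].
Therefore the hidden value is 2.

Missing value = 2.


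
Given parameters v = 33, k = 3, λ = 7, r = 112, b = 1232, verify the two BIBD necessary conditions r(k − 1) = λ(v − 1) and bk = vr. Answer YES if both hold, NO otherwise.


Condition (i): r(k − 1) = 112·2 = 224; λ(v − 1) = 7·32 = 224. Match? YES.
Condition (ii): bk = 1232·3 = 3696; vr = 33·112 = 3696. Match? YES.
Both conditions hold? YES.

YES


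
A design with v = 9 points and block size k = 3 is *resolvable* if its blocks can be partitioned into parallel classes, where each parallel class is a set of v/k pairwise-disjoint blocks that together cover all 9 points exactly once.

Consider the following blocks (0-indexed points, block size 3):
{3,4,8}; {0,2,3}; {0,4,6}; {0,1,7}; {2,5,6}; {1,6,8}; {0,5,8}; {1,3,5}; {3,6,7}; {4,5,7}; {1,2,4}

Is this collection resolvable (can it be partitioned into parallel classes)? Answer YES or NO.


v = 9, block size k = 3, number of blocks = 11.
For resolvability, blocks must partition into parallel classes of size v/k = 3.
Total blocks must therefore be a multiple of 3: 11 = 3·3 + 2 ⇒ not divisible ✗.
Resolvable? NO.

NO


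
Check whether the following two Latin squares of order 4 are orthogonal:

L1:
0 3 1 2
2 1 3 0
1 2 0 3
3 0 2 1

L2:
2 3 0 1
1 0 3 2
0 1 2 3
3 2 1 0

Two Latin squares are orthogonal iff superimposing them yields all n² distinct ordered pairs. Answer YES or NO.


Form the n² = 16 superimposed pairs (L1[i][j], L2[i][j]), row by row (rows and columns indexed from 0):
row 0: (0,2) (3,3) (1,0) (2,1)
row 1: (2,1) (1,0) (3,3) (0,2)
row 2: (1,0) (2,1) (0,2) (3,3)
row 3: (3,3) (0,2) (2,1) (1,0)
Orthogonality requires all 16 pairs distinct.
But the pair (2,1) repeats: cell (0,3) has L1 = 2, L2 = 1, and cell (1,0) has L1 = 2, L2 = 1.
A repeated pair means some other pair never occurs (only 4 distinct pairs out of 16), so the squares are not orthogonal.
Conclusion: NO.

NO


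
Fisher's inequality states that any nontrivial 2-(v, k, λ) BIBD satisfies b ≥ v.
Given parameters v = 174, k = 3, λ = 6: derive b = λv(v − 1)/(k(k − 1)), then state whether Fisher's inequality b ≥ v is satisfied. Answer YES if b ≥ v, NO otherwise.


b = λv(v − 1)/(k(k − 1)) = 6·174·173/(3·2) = 180612/6 = 30102.
Compare with v = 174: b ≥ v, so Fisher's inequality holds.

YES


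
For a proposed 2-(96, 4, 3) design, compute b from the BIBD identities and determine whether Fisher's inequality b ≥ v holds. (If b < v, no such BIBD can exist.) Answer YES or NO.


b = λv(v − 1)/(k(k − 1)) = 3·96·95/(4·3) = 27360/12 = 2280.
Compare with v = 96: b ≥ v, so Fisher's inequality holds.

YES


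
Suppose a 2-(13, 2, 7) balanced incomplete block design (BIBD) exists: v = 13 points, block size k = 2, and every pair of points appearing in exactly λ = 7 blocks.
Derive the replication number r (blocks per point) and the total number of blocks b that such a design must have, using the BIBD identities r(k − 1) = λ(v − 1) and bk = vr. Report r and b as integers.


Any 2-(v, k, λ) BIBD satisfies two necessary conditions:
  (i)  Each point sits in r blocks, and counting incidences through any fixed point gives r(k − 1) = λ(v − 1), so r = λ(v − 1)/(k − 1).
  (ii) Total incidences bk = vr, so b = vr/k.
Step 1: r = λ(v − 1)/(k − 1) = 7·(13 − 1)/(2 − 1) = 7·12/1 = 84/1 = 84.
Step 2: b = vr/k = 13·84/2 = 1092/2 = 546.
Check integrality: r = 84 ∈ Z ✓, b = 546 ∈ Z ✓.
(These identities are necessary conditions: they determine r and b for any design with these parameters, but do not by themselves prove that one exists.)

r = 84, b = 546.


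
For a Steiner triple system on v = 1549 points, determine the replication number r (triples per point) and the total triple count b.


An STS(v) is a 2-(v, 3, 1) BIBD: block size k = 3, λ = 1.
Replication: r(k − 1) = λ(v − 1) ⇒ r·2 = 1549 − 1 = 1548 ⇒ r = 774.
Block count: b = v(v − 1)/6 = 1549·1548/6 = 2397852/6 = 399642.

r = 774, b = 399642.


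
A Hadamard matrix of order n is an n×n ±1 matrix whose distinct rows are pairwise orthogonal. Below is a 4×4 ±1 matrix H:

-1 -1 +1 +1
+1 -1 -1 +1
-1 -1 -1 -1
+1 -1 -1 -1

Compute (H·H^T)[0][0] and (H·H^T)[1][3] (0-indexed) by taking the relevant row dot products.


Row 0 of H: [-1, -1, 1, 1].
Row 1 of H: [1, -1, -1, 1].
Row 3 of H: [1, -1, -1, -1].
(H·H^T)[0][0] = Σ_j H[0][j]·H[0][j] = (-1)² + (-1)² + (1)² + (1)² = 1 + 1 + 1 + 1 = 4.
(H·H^T)[1][3] = Σ_j H[1][j]·H[3][j] = (1)·(1) + (-1)·(-1) + (-1)·(-1) + (1)·(-1) = 1 + 1 + 1 + -1 = 2.
Rows 1 and 3 are not orthogonal (dot product = 2 ≠ 0), so H is not a Hadamard matrix.

(0,0) entry = 4; (1,3) entry = 2.


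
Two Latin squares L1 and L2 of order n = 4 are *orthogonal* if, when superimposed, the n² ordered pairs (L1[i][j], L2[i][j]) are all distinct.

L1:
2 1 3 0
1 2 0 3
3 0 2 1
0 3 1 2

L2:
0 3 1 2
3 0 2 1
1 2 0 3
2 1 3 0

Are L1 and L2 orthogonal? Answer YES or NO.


Form the n² = 16 superimposed pairs (L1[i][j], L2[i][j]), row by row (rows and columns indexed from 0):
row 0: (2,0) (1,3) (3,1) (0,2)
row 1: (1,3) (2,0) (0,2) (3,1)
row 2: (3,1) (0,2) (2,0) (1,3)
row 3: (0,2) (3,1) (1,3) (2,0)
Orthogonality requires all 16 pairs distinct.
But the pair (1,3) repeats: cell (0,1) has L1 = 1, L2 = 3, and cell (1,0) has L1 = 1, L2 = 3.
A repeated pair means some other pair never occurs (only 4 distinct pairs out of 16), so the squares are not orthogonal.
Conclusion: NO.

NO


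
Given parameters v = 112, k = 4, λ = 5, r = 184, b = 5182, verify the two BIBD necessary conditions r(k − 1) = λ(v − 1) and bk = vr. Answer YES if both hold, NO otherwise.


Condition (i): r(k − 1) = 184·3 = 552; λ(v − 1) = 5·111 = 555. Match? NO.
Condition (ii): bk = 5182·4 = 20728; vr = 112·184 = 20608. Match? NO.
Both conditions hold? NO.

NO


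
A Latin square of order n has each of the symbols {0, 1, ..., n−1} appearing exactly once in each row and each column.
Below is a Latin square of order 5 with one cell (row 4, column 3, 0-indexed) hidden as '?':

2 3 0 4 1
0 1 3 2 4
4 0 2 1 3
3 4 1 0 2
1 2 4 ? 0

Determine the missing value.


Row 4 contains symbols [0, 1, 2, 4] — missing [3].
Column 3 contains symbols [0, 1, 2, 4] — missing [3].
The missing symbol must appear in both missing sets; intersection = [3].
Therefore the hidden value is 3.

Missing value = 3.


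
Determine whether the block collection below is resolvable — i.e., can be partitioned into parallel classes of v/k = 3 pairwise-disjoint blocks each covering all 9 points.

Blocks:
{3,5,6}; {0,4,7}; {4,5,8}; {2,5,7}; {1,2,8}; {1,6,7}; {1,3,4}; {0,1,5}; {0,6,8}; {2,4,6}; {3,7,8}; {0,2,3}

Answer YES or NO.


v = 9, block size k = 3, number of blocks = 12.
For resolvability, blocks must partition into parallel classes of size v/k = 3.
Total blocks must therefore be a multiple of 3: 12 = 3·4 + 0 ⇒ divisible ✓.
Greedy packing gives 4 candidate class(es). Each should be a full parallel class (size 3, covers all 9 points).
  Class 1 (3 blocks): {3,5,6}; {0,4,7}; {1,2,8}. Points covered: [0, 1, 2, 3, 4, 5, 6, 7, 8].
  Class 2 (3 blocks): {4,5,8}; {1,6,7}; {0,2,3}. Points covered: [0, 1, 2, 3, 4, 5, 6, 7, 8].
  Class 3 (3 blocks): {2,5,7}; {1,3,4}; {0,6,8}. Points covered: [0, 1, 2, 3, 4, 5, 6, 7, 8].
  Class 4 (3 blocks): {0,1,5}; {2,4,6}; {3,7,8}. Points covered: [0, 1, 2, 3, 4, 5, 6, 7, 8].
All classes full (size 3)? YES. All classes cover every point? YES.
Resolvable? YES.

YES


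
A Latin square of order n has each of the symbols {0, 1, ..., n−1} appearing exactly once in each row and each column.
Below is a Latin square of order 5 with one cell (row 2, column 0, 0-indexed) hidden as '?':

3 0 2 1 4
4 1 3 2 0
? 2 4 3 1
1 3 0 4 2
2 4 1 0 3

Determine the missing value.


Row 2 contains symbols [1, 2, 3, 4] — missing [0].
Column 0 contains symbols [1, 2, 3, 4] — missing [0].
The missing symbol must appear in both missing sets; intersection = [0].
Therefore the hidden value is 0.

Missing value = 0.


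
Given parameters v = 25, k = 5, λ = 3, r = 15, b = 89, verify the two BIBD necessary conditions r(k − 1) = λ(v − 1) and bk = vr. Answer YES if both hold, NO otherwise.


Condition (i): r(k − 1) = 15·4 = 60; λ(v − 1) = 3·24 = 72. Match? NO.
Condition (ii): bk = 89·5 = 445; vr = 25·15 = 375. Match? NO.
Both conditions hold? NO.

NO


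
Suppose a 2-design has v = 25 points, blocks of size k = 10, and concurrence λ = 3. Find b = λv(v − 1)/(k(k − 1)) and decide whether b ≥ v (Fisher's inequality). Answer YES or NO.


r = λ(v − 1)/(k − 1) = 3·24/9 = 8.
b = vr/k = 25·8/10 = 20.
Fisher's inequality: b ≥ v ⇔ 20 ≥ 25? NO.

NO


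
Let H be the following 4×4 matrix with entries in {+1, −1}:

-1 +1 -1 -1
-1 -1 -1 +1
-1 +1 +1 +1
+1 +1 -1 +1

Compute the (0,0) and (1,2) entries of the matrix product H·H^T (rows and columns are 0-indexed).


Row 0 of H: [-1, 1, -1, -1].
Row 1 of H: [-1, -1, -1, 1].
Row 2 of H: [-1, 1, 1, 1].
(H·H^T)[0][0] = Σ_j H[0][j]·H[0][j] = (-1)² + (1)² + (-1)² + (-1)² = 1 + 1 + 1 + 1 = 4.
(H·H^T)[1][2] = Σ_j H[1][j]·H[2][j] = (-1)·(-1) + (-1)·(1) + (-1)·(1) + (1)·(1) = 1 + -1 + -1 + 1 = 0.
So rows 1 and 2 are orthogonal; the diagonal entry equals n = 4.

(0,0) entry = 4; (1,2) entry = 0.


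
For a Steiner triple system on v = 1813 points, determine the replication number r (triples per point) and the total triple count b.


An STS(v) is a 2-(v, 3, 1) BIBD: block size k = 3, λ = 1.
Replication: r(k − 1) = λ(v − 1) ⇒ r·2 = 1813 − 1 = 1812 ⇒ r = 906.
Block count: b = v(v − 1)/6 = 1813·1812/6 = 3285156/6 = 547526.

r = 906, b = 547526.


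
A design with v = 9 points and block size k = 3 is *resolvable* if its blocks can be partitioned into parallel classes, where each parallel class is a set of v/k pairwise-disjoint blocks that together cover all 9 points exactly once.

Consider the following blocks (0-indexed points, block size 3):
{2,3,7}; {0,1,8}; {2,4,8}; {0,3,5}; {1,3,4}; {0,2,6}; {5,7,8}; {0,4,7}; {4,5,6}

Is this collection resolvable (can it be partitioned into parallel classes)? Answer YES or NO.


v = 9, block size k = 3, number of blocks = 9.
For resolvability, blocks must partition into parallel classes of size v/k = 3.
Total blocks must therefore be a multiple of 3: 9 = 3·3 + 0 ⇒ divisible ✓.
Consider block {2,4,8}. The only other block(s) in the collection disjoint from it are {0,3,5} — just 1 block(s). Any parallel class containing {2,4,8} would need 2 other blocks each disjoint from it, so no parallel class of size 3 can contain {2,4,8}.
Since every block must belong to some parallel class in a resolution, the collection cannot be partitioned into parallel classes.
Resolvable? NO.

NO
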